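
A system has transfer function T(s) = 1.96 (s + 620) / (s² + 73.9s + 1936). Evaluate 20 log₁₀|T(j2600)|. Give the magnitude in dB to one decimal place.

-62.2 dB

|j2600 + 620| = √(2600² + 620²) = 2673
|(j2600)² + 73.9(j2600) + 1936| = |-6.7581e+06 + j1.9214e+05| = 6.761e+06
|T(j2600)| = 1.96 × 2673 / 6.761e+06 = 0.00077489
20 log₁₀(0.00077489) = -62.22 dB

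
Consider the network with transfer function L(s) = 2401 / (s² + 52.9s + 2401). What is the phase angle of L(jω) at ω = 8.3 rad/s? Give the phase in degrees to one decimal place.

-10.7 deg

∠[(j8.3)² + 52.9(j8.3) + 2401] = ∠[2332.1 + j439.07] = 10.66°
∠L(j8.3) = −10.66° = -10.66°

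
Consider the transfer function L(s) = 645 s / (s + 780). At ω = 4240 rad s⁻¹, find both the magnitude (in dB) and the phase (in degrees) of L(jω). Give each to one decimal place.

|L| = 56.0 dB, ∠L = 10.4°

|j4240| = 4240
|j4240 + 780| = √(4240² + 780²) = 4311
|L(j4240)| = 645 × 4240 / 4311 = 634.36
20 log₁₀(634.36) = 56.05 dB
∠(j4240) = 90.00°
∠(j4240 + 780) = arctan(4240/780) = 79.58°
∠L(j4240) = 90.00° − 79.58° = 10.42°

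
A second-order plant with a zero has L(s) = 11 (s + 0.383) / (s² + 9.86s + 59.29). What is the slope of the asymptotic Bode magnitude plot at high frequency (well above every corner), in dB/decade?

With 1 zero and 2 poles, the high-frequency asymptotic slope is 20 × (1 − 2) = -20 dB/decade.

-20 dB/decade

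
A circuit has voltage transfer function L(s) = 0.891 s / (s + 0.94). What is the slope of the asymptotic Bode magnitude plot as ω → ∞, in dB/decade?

0 dB/decade

With 1 zero and 1 pole, the high-frequency asymptotic slope is 20 × (1 − 1) = 0 dB/decade.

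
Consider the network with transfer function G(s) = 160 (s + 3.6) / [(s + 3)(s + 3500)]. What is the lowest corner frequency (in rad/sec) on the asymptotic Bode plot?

3 rad/sec

Break frequencies occur at each pole and zero magnitude: 3 rad/sec, 3.6 rad/sec, 3500 rad/sec.
The lowest is 3 rad/sec.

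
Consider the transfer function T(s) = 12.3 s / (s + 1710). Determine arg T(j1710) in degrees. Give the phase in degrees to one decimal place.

45.0°

∠(j1710) = 90.00°
∠(j1710 + 1710) = arctan(1710/1710) = 45.00°
∠T(j1710) = 90.00° − 45.00° = 45.00°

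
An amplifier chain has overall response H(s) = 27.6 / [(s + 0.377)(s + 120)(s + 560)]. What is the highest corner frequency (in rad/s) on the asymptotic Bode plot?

Break frequencies occur at each pole and zero magnitude: 0.377 rad/s, 120 rad/s, 560 rad/s.
The highest is 560 rad/s.

560 rad/s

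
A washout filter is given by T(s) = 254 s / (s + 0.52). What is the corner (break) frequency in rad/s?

0.52 rad/s

The single real pole at s = −0.52 gives a corner at ω = 0.52 rad/s.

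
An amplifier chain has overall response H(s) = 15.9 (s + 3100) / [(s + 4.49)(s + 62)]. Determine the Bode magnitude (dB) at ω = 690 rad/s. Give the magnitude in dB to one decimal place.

-19.5 dB

|j690 + 3100| = √(690² + 3100²) = 3176
|j690 + 4.49| = √(690² + 4.49²) = 690
|j690 + 62| = √(690² + 62²) = 692.8
|H(j690)| = 15.9 × 3176 / (690 × 692.8) = 0.10563
20 log₁₀(0.10563) = -19.52 dB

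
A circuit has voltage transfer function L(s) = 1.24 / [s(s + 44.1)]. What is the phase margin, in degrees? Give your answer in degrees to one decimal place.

Gain crossover: |L(jω)| = 1 at ω ≈ 0.0281 rad/s.
∠L(j0.0281) = −90° − arctan(0.0281/44.1) ≈ -90.04°
PM = 180° + (-90.04°) = 89.96°

90.0°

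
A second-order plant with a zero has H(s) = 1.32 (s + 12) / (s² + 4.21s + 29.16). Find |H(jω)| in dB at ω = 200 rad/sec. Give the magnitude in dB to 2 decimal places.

|j200 + 12| = √(200² + 12²) = 200.4
|(j200)² + 4.21(j200) + 29.16| = |-39971 + j842| = 3.998e+04
|H(j200)| = 1.32 × 200.4 / 3.998e+04 = 0.0066152
20 log₁₀(0.0066152) = -43.589 dB

-43.59 dB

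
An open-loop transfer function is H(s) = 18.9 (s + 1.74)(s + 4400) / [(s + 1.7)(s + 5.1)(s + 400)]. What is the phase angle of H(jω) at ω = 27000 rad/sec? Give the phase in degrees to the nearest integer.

-98°

∠(j27000 + 1.74) = arctan(27000/1.74) = 90.00°
∠(j27000 + 4400) = arctan(27000/4400) = 80.74°
∠(j27000 + 1.7) = arctan(27000/1.7) = 90.00°
∠(j27000 + 5.1) = arctan(27000/5.1) = 89.99°
∠(j27000 + 400) = arctan(27000/400) = 89.15°
∠H(j27000) = 90.00° + 80.74° − (90.00° + 89.99° + 89.15°) = -98.40°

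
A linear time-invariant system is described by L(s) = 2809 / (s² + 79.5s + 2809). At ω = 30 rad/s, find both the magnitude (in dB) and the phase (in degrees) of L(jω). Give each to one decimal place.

|L| = -0.7 dB, ∠L = -51.3°

|(j30)² + 79.5(j30) + 2809| = |1909 + j2385| = 3055
|L(j30)| = 2809 / 3055 = 0.9195
20 log₁₀(0.9195) = -0.73 dB
∠[(j30)² + 79.5(j30) + 2809] = ∠[1909 + j2385] = 51.33°
∠L(j30) = −51.33° = -51.33°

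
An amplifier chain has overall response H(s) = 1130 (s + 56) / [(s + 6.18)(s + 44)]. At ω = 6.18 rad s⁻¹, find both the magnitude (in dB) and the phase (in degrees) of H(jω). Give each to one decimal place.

|j6.18 + 56| = √(6.18² + 56²) = 56.34
|j6.18 + 6.18| = √(6.18² + 6.18²) = 8.74
|j6.18 + 44| = √(6.18² + 44²) = 44.43
|H(j6.18)| = 1130 × 56.34 / (8.74 × 44.43) = 163.94
20 log₁₀(163.94) = 44.29 dB
∠(j6.18 + 56) = arctan(6.18/56) = 6.30°
∠(j6.18 + 6.18) = arctan(6.18/6.18) = 45.00°
∠(j6.18 + 44) = arctan(6.18/44) = 8.00°
∠H(j6.18) = 6.30° − (45.00° + 8.00°) = -46.70°

|H| = 44.3 dB, ∠H = -46.7°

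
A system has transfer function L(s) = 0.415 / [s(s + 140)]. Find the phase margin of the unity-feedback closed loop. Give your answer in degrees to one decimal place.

Gain crossover: |L(jω)| = 1 at ω ≈ 0.00296 rad/sec.
∠L(j0.00296) = −90° − arctan(0.00296/140) ≈ -90.00°
PM = 180° + (-90.00°) = 90.00°

90.0 deg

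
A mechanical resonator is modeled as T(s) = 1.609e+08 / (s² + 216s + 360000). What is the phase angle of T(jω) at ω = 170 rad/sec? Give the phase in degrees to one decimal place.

∠[(j170)² + 216(j170) + 360000] = ∠[3.311e+05 + j36720] = 6.33°
∠T(j170) = −6.33° = -6.33°

-6.3 deg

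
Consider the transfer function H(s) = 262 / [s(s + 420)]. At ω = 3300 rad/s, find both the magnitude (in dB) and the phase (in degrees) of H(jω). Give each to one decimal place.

|H| = -92.4 dB, ∠H = -172.7°

|j3300 + 420| = √(3300² + 420²) = 3327
|j3300| = 3300
|H(j3300)| = 262 / (3327 × 3300) = 2.3866e-05
20 log₁₀(2.3866e-05) = -92.44 dB
∠(j3300 + 420) = arctan(3300/420) = 82.75°
∠(j3300) = 90.00°
∠H(j3300) = − (82.75° + 90.00°) = -172.75°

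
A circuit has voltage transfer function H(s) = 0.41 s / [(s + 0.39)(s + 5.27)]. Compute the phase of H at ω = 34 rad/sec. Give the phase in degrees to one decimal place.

∠(j34) = 90.00°
∠(j34 + 0.39) = arctan(34/0.39) = 89.34°
∠(j34 + 5.27) = arctan(34/5.27) = 81.19°
∠H(j34) = 90.00° − (89.34° + 81.19°) = -80.53°

-80.5 deg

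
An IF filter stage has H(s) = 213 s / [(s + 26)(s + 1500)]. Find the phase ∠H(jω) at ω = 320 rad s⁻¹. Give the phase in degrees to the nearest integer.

∠(j320) = 90.00°
∠(j320 + 26) = arctan(320/26) = 85.35°
∠(j320 + 1500) = arctan(320/1500) = 12.04°
∠H(j320) = 90.00° − (85.35° + 12.04°) = -7.40°

-7°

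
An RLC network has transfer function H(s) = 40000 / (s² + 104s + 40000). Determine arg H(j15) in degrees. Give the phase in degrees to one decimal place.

∠[(j15)² + 104(j15) + 40000] = ∠[39775 + j1560] = 2.25°
∠H(j15) = −2.25° = -2.25°

-2.2°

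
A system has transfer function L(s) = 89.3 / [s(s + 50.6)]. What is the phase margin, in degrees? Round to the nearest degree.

Gain crossover: |L(jω)| = 1 at ω ≈ 1.76 rad/s.
∠L(j1.76) = −90° − arctan(1.76/50.6) ≈ -92.00°
PM = 180° + (-92.00°) = 88.00°

88°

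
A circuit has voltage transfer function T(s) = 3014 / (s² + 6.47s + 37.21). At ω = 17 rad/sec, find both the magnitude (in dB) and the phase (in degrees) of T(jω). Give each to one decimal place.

|(j17)² + 6.47(j17) + 37.21| = |-251.79 + j109.99| = 274.8
|T(j17)| = 3014 / 274.8 = 10.969
20 log₁₀(10.969) = 20.80 dB
∠[(j17)² + 6.47(j17) + 37.21] = ∠[-251.79 + j109.99] = 156.40°
∠T(j17) = −156.40° = -156.40°

|T| = 20.8 dB, ∠T = -156.4°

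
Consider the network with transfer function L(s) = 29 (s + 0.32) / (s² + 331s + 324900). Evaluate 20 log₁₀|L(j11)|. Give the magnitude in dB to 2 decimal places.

-60.15 dB

|j11 + 0.32| = √(11² + 0.32²) = 11
|(j11)² + 331(j11) + 324900| = |3.2478e+05 + j3641| = 3.248e+05
|L(j11)| = 29 × 11 / 3.248e+05 = 0.00098256
20 log₁₀(0.00098256) = -60.153 dB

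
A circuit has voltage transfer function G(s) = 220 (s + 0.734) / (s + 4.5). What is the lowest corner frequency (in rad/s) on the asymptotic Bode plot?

0.734 rad/s

Break frequencies occur at each pole and zero magnitude: 0.734 rad/s, 4.5 rad/s.
The lowest is 0.734 rad/s.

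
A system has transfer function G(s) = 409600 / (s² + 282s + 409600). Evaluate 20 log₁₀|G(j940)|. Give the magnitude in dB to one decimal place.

|(j940)² + 282(j940) + 409600| = |-4.74e+05 + j2.6508e+05| = 5.431e+05
|G(j940)| = 409600 / 5.431e+05 = 0.75421
20 log₁₀(0.75421) = -2.45 dB

-2.5 dB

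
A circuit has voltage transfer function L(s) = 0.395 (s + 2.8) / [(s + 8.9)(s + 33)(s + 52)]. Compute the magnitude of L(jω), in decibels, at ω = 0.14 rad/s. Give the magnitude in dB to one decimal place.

-82.8 dB

|j0.14 + 2.8| = √(0.14² + 2.8²) = 2.803
|j0.14 + 8.9| = √(0.14² + 8.9²) = 8.901
|j0.14 + 33| = √(0.14² + 33²) = 33
|j0.14 + 52| = √(0.14² + 52²) = 52
|L(j0.14)| = 0.395 × 2.803 / (8.901 × 33 × 52) = 7.2499e-05
20 log₁₀(7.2499e-05) = -82.79 dB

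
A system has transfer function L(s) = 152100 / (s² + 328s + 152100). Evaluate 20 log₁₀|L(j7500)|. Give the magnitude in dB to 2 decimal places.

-51.34 dB

|(j7500)² + 328(j7500) + 152100| = |-5.6098e+07 + j2.46e+06| = 5.615e+07
|L(j7500)| = 152100 / 5.615e+07 = 0.0027087
20 log₁₀(0.0027087) = -51.345 dB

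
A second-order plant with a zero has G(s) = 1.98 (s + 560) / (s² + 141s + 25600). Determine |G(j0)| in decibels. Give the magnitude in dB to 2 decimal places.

-27.27 dB

G(0) = 1.98 × 560 / 25600 = 0.043312
20 log₁₀(0.043312) = -27.268 dB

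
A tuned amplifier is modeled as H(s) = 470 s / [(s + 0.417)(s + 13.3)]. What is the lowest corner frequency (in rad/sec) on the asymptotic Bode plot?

Break frequencies occur at each pole and zero magnitude: 0.417 rad/sec, 13.3 rad/sec.
The lowest is 0.417 rad/sec.

0.417 rad/sec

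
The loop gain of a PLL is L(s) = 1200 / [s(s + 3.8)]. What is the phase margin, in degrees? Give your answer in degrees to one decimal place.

6.3°

Gain crossover: |L(jω)| = 1 at ω ≈ 34.5 rad/s.
∠L(j34.5) = −90° − arctan(34.5/3.8) ≈ -173.72°
PM = 180° + (-173.72°) = 6.28°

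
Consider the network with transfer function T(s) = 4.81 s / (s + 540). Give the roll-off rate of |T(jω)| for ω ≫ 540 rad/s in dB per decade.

With 1 zero and 1 pole, the high-frequency asymptotic slope is 20 × (1 − 1) = 0 dB/decade.

0 dB/decade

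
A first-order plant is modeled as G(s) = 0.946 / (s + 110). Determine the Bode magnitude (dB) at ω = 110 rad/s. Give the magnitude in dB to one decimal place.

-44.3 dB

|j110 + 110| = √(110² + 110²) = 155.6
|G(j110)| = 0.946 / 155.6 = 0.0060811
20 log₁₀(0.0060811) = -44.32 dB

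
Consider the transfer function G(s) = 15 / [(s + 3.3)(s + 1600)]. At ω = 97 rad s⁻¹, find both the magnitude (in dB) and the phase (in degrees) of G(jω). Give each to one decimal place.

|G| = -80.3 dB, ∠G = -91.5°

|j97 + 3.3| = √(97² + 3.3²) = 97.06
|j97 + 1600| = √(97² + 1600²) = 1603
|G(j97)| = 15 / (97.06 × 1603) = 9.6417e-05
20 log₁₀(9.6417e-05) = -80.32 dB
∠(j97 + 3.3) = arctan(97/3.3) = 88.05°
∠(j97 + 1600) = arctan(97/1600) = 3.47°
∠G(j97) = − (88.05° + 3.47°) = -91.52°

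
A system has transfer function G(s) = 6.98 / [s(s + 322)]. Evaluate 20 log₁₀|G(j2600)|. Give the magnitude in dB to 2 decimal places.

-119.79 dB

|j2600 + 322| = √(2600² + 322²) = 2620
|j2600| = 2600
|G(j2600)| = 6.98 / (2620 × 2600) = 1.0247e-06
20 log₁₀(1.0247e-06) = -119.788 dB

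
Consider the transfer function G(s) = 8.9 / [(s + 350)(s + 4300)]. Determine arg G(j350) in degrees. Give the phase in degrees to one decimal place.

∠(j350 + 350) = arctan(350/350) = 45.00°
∠(j350 + 4300) = arctan(350/4300) = 4.65°
∠G(j350) = − (45.00° + 4.65°) = -49.65°

-49.7 deg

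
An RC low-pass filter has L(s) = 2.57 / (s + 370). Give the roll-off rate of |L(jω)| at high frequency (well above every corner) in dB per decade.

With 0 zeros and 1 pole, the high-frequency asymptotic slope is 20 × (0 − 1) = -20 dB/decade.

-20 dB/decade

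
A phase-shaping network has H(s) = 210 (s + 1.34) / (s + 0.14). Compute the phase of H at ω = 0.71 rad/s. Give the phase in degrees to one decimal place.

-50.9°

∠(j0.71 + 1.34) = arctan(0.71/1.34) = 27.92°
∠(j0.71 + 0.14) = arctan(0.71/0.14) = 78.85°
∠H(j0.71) = 27.92° − 78.85° = -50.93°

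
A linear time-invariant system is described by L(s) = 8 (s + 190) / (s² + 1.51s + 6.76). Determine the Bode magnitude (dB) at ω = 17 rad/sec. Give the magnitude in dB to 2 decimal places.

14.62 dB

|j17 + 190| = √(17² + 190²) = 190.8
|(j17)² + 1.51(j17) + 6.76| = |-282.24 + j25.67| = 283.4
|L(j17)| = 8 × 190.8 / 283.4 = 5.3848
20 log₁₀(5.3848) = 14.623 dB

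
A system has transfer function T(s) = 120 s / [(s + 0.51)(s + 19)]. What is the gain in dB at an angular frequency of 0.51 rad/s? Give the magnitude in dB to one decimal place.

|j0.51| = 0.51
|j0.51 + 0.51| = √(0.51² + 0.51²) = 0.7212
|j0.51 + 19| = √(0.51² + 19²) = 19.01
|T(j0.51)| = 120 × 0.51 / (0.7212 × 19.01) = 4.4643
20 log₁₀(4.4643) = 13.00 dB

13.0 dB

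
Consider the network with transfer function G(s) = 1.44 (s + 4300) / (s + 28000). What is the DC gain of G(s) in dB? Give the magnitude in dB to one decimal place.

G(0) = 1.44 × 4300 / 28000 = 0.22114
20 log₁₀(0.22114) = -13.11 dB

-13.1 dB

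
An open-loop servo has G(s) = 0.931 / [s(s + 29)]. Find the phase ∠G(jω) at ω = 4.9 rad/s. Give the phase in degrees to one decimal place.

-99.6°

∠(j4.9 + 29) = arctan(4.9/29) = 9.59°
∠(j4.9) = 90.00°
∠G(j4.9) = − (9.59° + 90.00°) = -99.59°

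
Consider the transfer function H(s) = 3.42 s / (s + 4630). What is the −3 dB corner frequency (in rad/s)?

4630 rad/s

For a single-pole high-pass, the −3 dB point is at the pole: ω = 4630 rad/s.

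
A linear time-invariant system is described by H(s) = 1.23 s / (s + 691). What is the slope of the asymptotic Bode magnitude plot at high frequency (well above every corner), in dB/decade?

With 1 zero and 1 pole, the high-frequency asymptotic slope is 20 × (1 − 1) = 0 dB/decade.

0 dB/decade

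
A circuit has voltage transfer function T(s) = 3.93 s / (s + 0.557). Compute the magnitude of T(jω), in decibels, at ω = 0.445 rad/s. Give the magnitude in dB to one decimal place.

7.8 dB

|j0.445| = 0.445
|j0.445 + 0.557| = √(0.445² + 0.557²) = 0.7129
|T(j0.445)| = 3.93 × 0.445 / 0.7129 = 2.453
20 log₁₀(2.453) = 7.79 dB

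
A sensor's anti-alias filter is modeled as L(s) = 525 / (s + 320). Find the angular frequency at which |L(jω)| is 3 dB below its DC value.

320 rad/s

For a single-pole low-pass, the −3 dB point is at the pole: ω = 320 rad/s.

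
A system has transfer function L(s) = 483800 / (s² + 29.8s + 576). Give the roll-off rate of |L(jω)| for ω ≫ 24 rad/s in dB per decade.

With 0 zeros and 2 poles, the high-frequency asymptotic slope is 20 × (0 − 2) = -40 dB/decade.

-40 dB/decade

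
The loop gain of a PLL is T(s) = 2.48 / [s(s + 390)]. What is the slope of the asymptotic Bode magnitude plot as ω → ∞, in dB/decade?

With 0 zeros and 2 poles, the high-frequency asymptotic slope is 20 × (0 − 2) = -40 dB/decade.

-40 dB/decade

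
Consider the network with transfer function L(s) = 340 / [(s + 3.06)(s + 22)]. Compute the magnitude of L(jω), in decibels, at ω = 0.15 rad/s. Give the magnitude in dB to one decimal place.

|j0.15 + 3.06| = √(0.15² + 3.06²) = 3.064
|j0.15 + 22| = √(0.15² + 22²) = 22
|L(j0.15)| = 340 / (3.064 × 22) = 5.0443
20 log₁₀(5.0443) = 14.06 dB

14.1 dB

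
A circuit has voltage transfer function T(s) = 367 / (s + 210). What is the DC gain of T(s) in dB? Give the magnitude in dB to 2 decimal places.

4.85 dB

T(0) = 367 / 210 = 1.7476
20 log₁₀(1.7476) = 4.849 dB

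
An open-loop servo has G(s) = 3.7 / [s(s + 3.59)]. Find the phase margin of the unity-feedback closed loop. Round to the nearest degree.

Gain crossover: |G(jω)| = 1 at ω ≈ 0.993 rad s⁻¹.
∠G(j0.993) = −90° − arctan(0.993/3.59) ≈ -105.47°
PM = 180° + (-105.47°) = 74.53°

75 deg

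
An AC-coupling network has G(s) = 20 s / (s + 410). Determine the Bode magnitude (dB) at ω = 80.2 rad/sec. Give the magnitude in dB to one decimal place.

11.7 dB

|j80.2| = 80.2
|j80.2 + 410| = √(80.2² + 410²) = 417.8
|G(j80.2)| = 20 × 80.2 / 417.8 = 3.8394
20 log₁₀(3.8394) = 11.69 dB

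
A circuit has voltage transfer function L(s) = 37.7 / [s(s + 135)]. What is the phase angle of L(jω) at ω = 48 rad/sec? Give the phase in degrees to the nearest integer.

-110 deg

∠(j48 + 135) = arctan(48/135) = 19.57°
∠(j48) = 90.00°
∠L(j48) = − (19.57° + 90.00°) = -109.57°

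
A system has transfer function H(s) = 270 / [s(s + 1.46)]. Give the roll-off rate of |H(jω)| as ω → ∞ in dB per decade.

-40 dB/decade

With 0 zeros and 2 poles, the high-frequency asymptotic slope is 20 × (0 − 2) = -40 dB/decade.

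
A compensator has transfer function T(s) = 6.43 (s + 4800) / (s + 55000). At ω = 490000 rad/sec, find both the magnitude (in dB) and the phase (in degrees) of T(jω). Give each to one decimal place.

|T| = 16.1 dB, ∠T = 5.8°

|j490000 + 4800| = √(490000² + 4800²) = 4.9e+05
|j490000 + 55000| = √(490000² + 55000²) = 4.931e+05
|T(j490000)| = 6.43 × 4.9e+05 / 4.931e+05 = 6.3902
20 log₁₀(6.3902) = 16.11 dB
∠(j490000 + 4800) = arctan(490000/4800) = 89.44°
∠(j490000 + 55000) = arctan(490000/55000) = 83.60°
∠T(j490000) = 89.44° − 83.60° = 5.84°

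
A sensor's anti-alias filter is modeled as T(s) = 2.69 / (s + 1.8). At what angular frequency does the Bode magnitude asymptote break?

1.8 rad/s

The single real pole at s = −1.8 gives a corner at ω = 1.8 rad/s.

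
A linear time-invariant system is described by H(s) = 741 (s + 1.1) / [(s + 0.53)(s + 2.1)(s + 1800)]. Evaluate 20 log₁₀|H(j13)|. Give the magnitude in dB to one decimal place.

|j13 + 1.1| = √(13² + 1.1²) = 13.05
|j13 + 0.53| = √(13² + 0.53²) = 13.01
|j13 + 2.1| = √(13² + 2.1²) = 13.17
|j13 + 1800| = √(13² + 1800²) = 1800
|H(j13)| = 741 × 13.05 / (13.01 × 13.17 × 1800) = 0.031346
20 log₁₀(0.031346) = -30.08 dB

-30.1 dB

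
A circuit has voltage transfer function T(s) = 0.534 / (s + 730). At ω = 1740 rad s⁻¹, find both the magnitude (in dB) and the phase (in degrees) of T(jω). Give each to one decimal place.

|T| = -71.0 dB, ∠T = -67.2 deg

|j1740 + 730| = √(1740² + 730²) = 1887
|T(j1740)| = 0.534 / 1887 = 0.000283
20 log₁₀(0.000283) = -70.96 dB
∠(j1740 + 730) = arctan(1740/730) = 67.24°
∠T(j1740) = −67.24° = -67.24°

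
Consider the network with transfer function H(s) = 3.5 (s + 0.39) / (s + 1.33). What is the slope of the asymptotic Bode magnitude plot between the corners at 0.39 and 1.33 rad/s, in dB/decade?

In this band the factors already past their corner are: zero at 0.39; net slope = 20 dB/decade.

20 dB/decade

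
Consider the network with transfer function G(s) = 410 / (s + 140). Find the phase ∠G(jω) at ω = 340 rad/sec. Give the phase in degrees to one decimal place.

-67.6°

∠(j340 + 140) = arctan(340/140) = 67.62°
∠G(j340) = −67.62° = -67.62°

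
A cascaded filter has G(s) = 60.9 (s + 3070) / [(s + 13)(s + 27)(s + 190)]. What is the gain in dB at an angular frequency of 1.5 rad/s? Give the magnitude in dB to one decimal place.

|j1.5 + 3070| = √(1.5² + 3070²) = 3070
|j1.5 + 13| = √(1.5² + 13²) = 13.09
|j1.5 + 27| = √(1.5² + 27²) = 27.04
|j1.5 + 190| = √(1.5² + 190²) = 190
|G(j1.5)| = 60.9 × 3070 / (13.09 × 27.04 × 190) = 2.7806
20 log₁₀(2.7806) = 8.88 dB

8.9 dB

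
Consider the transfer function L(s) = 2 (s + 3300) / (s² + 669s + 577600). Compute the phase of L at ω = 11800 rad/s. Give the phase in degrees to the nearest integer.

-102 deg

∠(j11800 + 3300) = arctan(11800/3300) = 74.38°
∠[(j11800)² + 669(j11800) + 577600] = ∠[-1.3866e+08 + j7.8942e+06] = 176.74°
∠L(j11800) = 74.38° − 176.74° = -102.37°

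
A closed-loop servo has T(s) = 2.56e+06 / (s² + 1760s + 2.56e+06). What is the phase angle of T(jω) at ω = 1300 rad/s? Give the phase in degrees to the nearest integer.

-69 deg

∠[(j1300)² + 1760(j1300) + 2.56e+06] = ∠[8.7e+05 + j2.288e+06] = 69.18°
∠T(j1300) = −69.18° = -69.18°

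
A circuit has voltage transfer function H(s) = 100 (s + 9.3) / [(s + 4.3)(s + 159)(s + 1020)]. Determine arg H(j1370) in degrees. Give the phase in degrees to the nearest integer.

-137 deg

∠(j1370 + 9.3) = arctan(1370/9.3) = 89.61°
∠(j1370 + 4.3) = arctan(1370/4.3) = 89.82°
∠(j1370 + 159) = arctan(1370/159) = 83.38°
∠(j1370 + 1020) = arctan(1370/1020) = 53.33°
∠H(j1370) = 89.61° − (89.82° + 83.38° + 53.33°) = -136.92°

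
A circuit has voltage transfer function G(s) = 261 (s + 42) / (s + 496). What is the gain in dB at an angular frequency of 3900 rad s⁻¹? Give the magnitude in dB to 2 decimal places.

|j3900 + 42| = √(3900² + 42²) = 3900
|j3900 + 496| = √(3900² + 496²) = 3931
|G(j3900)| = 261 × 3900 / 3931 = 258.93
20 log₁₀(258.93) = 48.264 dB

48.26 dB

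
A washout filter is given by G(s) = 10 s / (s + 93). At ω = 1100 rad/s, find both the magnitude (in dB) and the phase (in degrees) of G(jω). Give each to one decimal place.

|G| = 20.0 dB, ∠G = 4.8 deg

|j1100| = 1100
|j1100 + 93| = √(1100² + 93²) = 1104
|G(j1100)| = 10 × 1100 / 1104 = 9.9645
20 log₁₀(9.9645) = 19.97 dB
∠(j1100) = 90.00°
∠(j1100 + 93) = arctan(1100/93) = 85.17°
∠G(j1100) = 90.00° − 85.17° = 4.83°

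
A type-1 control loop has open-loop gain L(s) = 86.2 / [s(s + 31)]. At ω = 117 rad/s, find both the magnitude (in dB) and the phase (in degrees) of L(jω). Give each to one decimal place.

|j117 + 31| = √(117² + 31²) = 121
|j117| = 117
|L(j117)| = 86.2 / (121 × 117) = 0.006087
20 log₁₀(0.006087) = -44.31 dB
∠(j117 + 31) = arctan(117/31) = 75.16°
∠(j117) = 90.00°
∠L(j117) = − (75.16° + 90.00°) = -165.16°

|L| = -44.3 dB, ∠L = -165.2°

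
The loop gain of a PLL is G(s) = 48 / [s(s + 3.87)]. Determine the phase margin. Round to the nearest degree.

Gain crossover: |G(jω)| = 1 at ω ≈ 6.41 rad/s.
∠G(j6.41) = −90° − arctan(6.41/3.87) ≈ -148.88°
PM = 180° + (-148.88°) = 31.12°

31°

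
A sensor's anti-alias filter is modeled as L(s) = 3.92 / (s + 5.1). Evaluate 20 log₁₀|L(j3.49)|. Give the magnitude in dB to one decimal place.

|j3.49 + 5.1| = √(3.49² + 5.1²) = 6.18
|L(j3.49)| = 3.92 / 6.18 = 0.63432
20 log₁₀(0.63432) = -3.95 dB

-4.0 dB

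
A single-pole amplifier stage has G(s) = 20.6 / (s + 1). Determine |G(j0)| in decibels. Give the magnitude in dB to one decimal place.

26.3 dB

G(0) = 20.6 / 1 = 20.6
20 log₁₀(20.6) = 26.28 dB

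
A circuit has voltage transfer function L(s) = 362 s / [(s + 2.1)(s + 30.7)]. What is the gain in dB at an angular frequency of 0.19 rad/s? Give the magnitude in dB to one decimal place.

|j0.19| = 0.19
|j0.19 + 2.1| = √(0.19² + 2.1²) = 2.109
|j0.19 + 30.7| = √(0.19² + 30.7²) = 30.7
|L(j0.19)| = 362 × 0.19 / (2.109 × 30.7) = 1.0625
20 log₁₀(1.0625) = 0.53 dB

0.5 dB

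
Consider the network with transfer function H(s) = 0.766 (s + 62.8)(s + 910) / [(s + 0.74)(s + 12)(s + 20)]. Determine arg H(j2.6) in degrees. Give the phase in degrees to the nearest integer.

∠(j2.6 + 62.8) = arctan(2.6/62.8) = 2.37°
∠(j2.6 + 910) = arctan(2.6/910) = 0.16°
∠(j2.6 + 0.74) = arctan(2.6/0.74) = 74.11°
∠(j2.6 + 12) = arctan(2.6/12) = 12.23°
∠(j2.6 + 20) = arctan(2.6/20) = 7.41°
∠H(j2.6) = 2.37° + 0.16° − (74.11° + 12.23° + 7.41°) = -91.21°

-91°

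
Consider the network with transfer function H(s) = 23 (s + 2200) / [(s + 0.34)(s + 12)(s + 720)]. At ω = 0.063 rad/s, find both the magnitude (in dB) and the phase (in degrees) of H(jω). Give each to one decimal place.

|j0.063 + 2200| = √(0.063² + 2200²) = 2200
|j0.063 + 0.34| = √(0.063² + 0.34²) = 0.3458
|j0.063 + 12| = √(0.063² + 12²) = 12
|j0.063 + 720| = √(0.063² + 720²) = 720
|H(j0.063)| = 23 × 2200 / (0.3458 × 12 × 720) = 16.936
20 log₁₀(16.936) = 24.58 dB
∠(j0.063 + 2200) = arctan(0.063/2200) = 0.00°
∠(j0.063 + 0.34) = arctan(0.063/0.34) = 10.50°
∠(j0.063 + 12) = arctan(0.063/12) = 0.30°
∠(j0.063 + 720) = arctan(0.063/720) = 0.01°
∠H(j0.063) = 0.00° − (10.50° + 0.30° + 0.01°) = -10.80°

|H| = 24.6 dB, ∠H = -10.8°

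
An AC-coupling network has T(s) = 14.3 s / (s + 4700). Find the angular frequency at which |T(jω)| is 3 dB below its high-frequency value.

4700 rad/s

For a single-pole high-pass, the −3 dB point is at the pole: ω = 4700 rad/s.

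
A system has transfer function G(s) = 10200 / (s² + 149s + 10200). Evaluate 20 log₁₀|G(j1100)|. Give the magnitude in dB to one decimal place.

-41.5 dB

|(j1100)² + 149(j1100) + 10200| = |-1.1998e+06 + j1.639e+05| = 1.211e+06
|G(j1100)| = 10200 / 1.211e+06 = 0.0084232
20 log₁₀(0.0084232) = -41.49 dB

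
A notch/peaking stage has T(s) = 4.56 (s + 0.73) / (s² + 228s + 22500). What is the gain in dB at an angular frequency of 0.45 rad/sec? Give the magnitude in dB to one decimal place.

-75.2 dB

|j0.45 + 0.73| = √(0.45² + 0.73²) = 0.8576
|(j0.45)² + 228(j0.45) + 22500| = |22500 + j102.6| = 2.25e+04
|T(j0.45)| = 4.56 × 0.8576 / 2.25e+04 = 0.0001738
20 log₁₀(0.0001738) = -75.20 dB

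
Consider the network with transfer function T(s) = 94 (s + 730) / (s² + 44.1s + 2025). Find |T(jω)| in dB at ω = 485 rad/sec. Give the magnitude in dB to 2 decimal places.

-9.07 dB

|j485 + 730| = √(485² + 730²) = 876.4
|(j485)² + 44.1(j485) + 2025| = |-2.332e+05 + j21388| = 2.342e+05
|T(j485)| = 94 × 876.4 / 2.342e+05 = 0.3518
20 log₁₀(0.3518) = -9.074 dB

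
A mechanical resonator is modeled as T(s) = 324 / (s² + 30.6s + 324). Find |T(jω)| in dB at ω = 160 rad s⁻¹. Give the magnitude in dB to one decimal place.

|(j160)² + 30.6(j160) + 324| = |-25276 + j4896| = 2.575e+04
|T(j160)| = 324 / 2.575e+04 = 0.012585
20 log₁₀(0.012585) = -38.00 dB

-38.0 dB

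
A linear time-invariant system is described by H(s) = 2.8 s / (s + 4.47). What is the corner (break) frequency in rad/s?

The single real pole at s = −4.47 gives a corner at ω = 4.47 rad/s.

4.47 rad/s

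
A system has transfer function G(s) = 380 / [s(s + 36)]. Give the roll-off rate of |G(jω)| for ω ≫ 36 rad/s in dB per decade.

With 0 zeros and 2 poles, the high-frequency asymptotic slope is 20 × (0 − 2) = -40 dB/decade.

-40 dB/decade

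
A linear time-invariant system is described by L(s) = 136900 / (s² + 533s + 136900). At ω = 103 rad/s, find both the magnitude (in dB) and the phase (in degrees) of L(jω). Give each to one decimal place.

|L| = -0.1 dB, ∠L = -23.5°

|(j103)² + 533(j103) + 136900| = |1.2629e+05 + j54899| = 1.377e+05
|L(j103)| = 136900 / 1.377e+05 = 0.99414
20 log₁₀(0.99414) = -0.05 dB
∠[(j103)² + 533(j103) + 136900] = ∠[1.2629e+05 + j54899] = 23.49°
∠L(j103) = −23.49° = -23.49°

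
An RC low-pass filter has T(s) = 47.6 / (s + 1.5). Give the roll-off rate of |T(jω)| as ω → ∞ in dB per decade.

-20 dB/decade

With 0 zeros and 1 pole, the high-frequency asymptotic slope is 20 × (0 − 1) = -20 dB/decade.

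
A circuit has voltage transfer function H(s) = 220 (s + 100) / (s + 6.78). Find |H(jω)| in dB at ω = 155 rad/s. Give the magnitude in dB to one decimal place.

48.4 dB

|j155 + 100| = √(155² + 100²) = 184.5
|j155 + 6.78| = √(155² + 6.78²) = 155.1
|H(j155)| = 220 × 184.5 / 155.1 = 261.56
20 log₁₀(261.56) = 48.35 dB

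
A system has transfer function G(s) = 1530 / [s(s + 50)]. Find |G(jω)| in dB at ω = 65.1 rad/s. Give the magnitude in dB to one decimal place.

-10.9 dB

|j65.1 + 50| = √(65.1² + 50²) = 82.09
|j65.1| = 65.1
|G(j65.1)| = 1530 / (82.09 × 65.1) = 0.28632
20 log₁₀(0.28632) = -10.86 dB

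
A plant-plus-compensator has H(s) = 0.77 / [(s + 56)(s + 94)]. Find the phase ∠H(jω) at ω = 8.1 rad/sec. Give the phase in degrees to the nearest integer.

-13°

∠(j8.1 + 56) = arctan(8.1/56) = 8.23°
∠(j8.1 + 94) = arctan(8.1/94) = 4.93°
∠H(j8.1) = − (8.23° + 4.93°) = -13.16°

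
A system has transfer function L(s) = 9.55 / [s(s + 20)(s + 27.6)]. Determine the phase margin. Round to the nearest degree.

90°

Gain crossover: |L(jω)| = 1 at ω ≈ 0.0173 rad/s.
∠L(j0.0173) = −90° − arctan(0.0173/20) − arctan(0.0173/27.6) ≈ -90.09°
PM = 180° + (-90.09°) = 89.91°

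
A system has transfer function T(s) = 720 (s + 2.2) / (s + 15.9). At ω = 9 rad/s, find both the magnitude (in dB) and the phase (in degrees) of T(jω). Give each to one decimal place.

|T| = 51.2 dB, ∠T = 46.8°

|j9 + 2.2| = √(9² + 2.2²) = 9.265
|j9 + 15.9| = √(9² + 15.9²) = 18.27
|T(j9)| = 720 × 9.265 / 18.27 = 365.11
20 log₁₀(365.11) = 51.25 dB
∠(j9 + 2.2) = arctan(9/2.2) = 76.26°
∠(j9 + 15.9) = arctan(9/15.9) = 29.51°
∠T(j9) = 76.26° − 29.51° = 46.75°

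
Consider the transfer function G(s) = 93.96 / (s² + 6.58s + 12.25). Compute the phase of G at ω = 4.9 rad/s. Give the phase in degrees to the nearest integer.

-110°

∠[(j4.9)² + 6.58(j4.9) + 12.25] = ∠[-11.76 + j32.242] = 110.04°
∠G(j4.9) = −110.04° = -110.04°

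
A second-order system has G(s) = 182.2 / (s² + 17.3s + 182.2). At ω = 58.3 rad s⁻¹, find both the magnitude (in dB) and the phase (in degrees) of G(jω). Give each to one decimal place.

|G| = -25.3 dB, ∠G = -162.6°

|(j58.3)² + 17.3(j58.3) + 182.2| = |-3216.7 + j1008.6| = 3371
|G(j58.3)| = 182.2 / 3371 = 0.054048
20 log₁₀(0.054048) = -25.34 dB
∠[(j58.3)² + 17.3(j58.3) + 182.2] = ∠[-3216.7 + j1008.6] = 162.59°
∠G(j58.3) = −162.59° = -162.59°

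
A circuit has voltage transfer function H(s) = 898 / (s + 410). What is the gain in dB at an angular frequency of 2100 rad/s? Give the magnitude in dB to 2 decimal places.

-7.54 dB

|j2100 + 410| = √(2100² + 410²) = 2140
|H(j2100)| = 898 / 2140 = 0.41969
20 log₁₀(0.41969) = -7.541 dB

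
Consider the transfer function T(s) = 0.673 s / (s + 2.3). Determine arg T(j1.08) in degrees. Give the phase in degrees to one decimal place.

∠(j1.08) = 90.00°
∠(j1.08 + 2.3) = arctan(1.08/2.3) = 25.15°
∠T(j1.08) = 90.00° − 25.15° = 64.85°

64.8 deg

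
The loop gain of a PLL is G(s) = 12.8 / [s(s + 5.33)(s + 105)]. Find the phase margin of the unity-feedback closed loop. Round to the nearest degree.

Gain crossover: |G(jω)| = 1 at ω ≈ 0.0229 rad s⁻¹.
∠G(j0.0229) = −90° − arctan(0.0229/5.33) − arctan(0.0229/105) ≈ -90.26°
PM = 180° + (-90.26°) = 89.74°

90°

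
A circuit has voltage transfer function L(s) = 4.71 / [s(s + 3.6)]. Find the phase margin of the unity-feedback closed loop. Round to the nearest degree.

Gain crossover: |L(jω)| = 1 at ω ≈ 1.24 rad/sec.
∠L(j1.24) = −90° − arctan(1.24/3.6) ≈ -108.97°
PM = 180° + (-108.97°) = 71.03°

71°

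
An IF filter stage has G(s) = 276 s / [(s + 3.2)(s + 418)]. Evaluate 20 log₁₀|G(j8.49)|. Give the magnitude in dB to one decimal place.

|j8.49| = 8.49
|j8.49 + 3.2| = √(8.49² + 3.2²) = 9.073
|j8.49 + 418| = √(8.49² + 418²) = 418.1
|G(j8.49)| = 276 × 8.49 / (9.073 × 418.1) = 0.61773
20 log₁₀(0.61773) = -4.18 dB

-4.2 dB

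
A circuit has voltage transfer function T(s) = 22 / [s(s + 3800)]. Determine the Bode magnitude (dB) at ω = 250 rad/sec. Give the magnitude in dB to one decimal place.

-92.7 dB

|j250 + 3800| = √(250² + 3800²) = 3808
|j250| = 250
|T(j250)| = 22 / (3808 × 250) = 2.3108e-05
20 log₁₀(2.3108e-05) = -92.72 dB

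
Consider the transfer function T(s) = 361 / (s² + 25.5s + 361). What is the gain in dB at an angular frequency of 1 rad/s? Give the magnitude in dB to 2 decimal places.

0.00 dB

|(j1)² + 25.5(j1) + 361| = |360 + j25.5| = 360.9
|T(j1)| = 361 / 360.9 = 1.0003
20 log₁₀(1.0003) = 0.002 dB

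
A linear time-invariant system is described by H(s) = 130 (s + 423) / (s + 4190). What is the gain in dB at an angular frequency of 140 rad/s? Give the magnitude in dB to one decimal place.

|j140 + 423| = √(140² + 423²) = 445.6
|j140 + 4190| = √(140² + 4190²) = 4192
|H(j140)| = 130 × 445.6 / 4192 = 13.817
20 log₁₀(13.817) = 22.81 dB

22.8 dB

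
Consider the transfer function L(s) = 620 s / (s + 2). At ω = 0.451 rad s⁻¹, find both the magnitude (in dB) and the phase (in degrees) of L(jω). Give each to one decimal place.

|j0.451| = 0.451
|j0.451 + 2| = √(0.451² + 2²) = 2.05
|L(j0.451)| = 620 × 0.451 / 2.05 = 136.39
20 log₁₀(136.39) = 42.70 dB
∠(j0.451) = 90.00°
∠(j0.451 + 2) = arctan(0.451/2) = 12.71°
∠L(j0.451) = 90.00° − 12.71° = 77.29°

|L| = 42.7 dB, ∠L = 77.3°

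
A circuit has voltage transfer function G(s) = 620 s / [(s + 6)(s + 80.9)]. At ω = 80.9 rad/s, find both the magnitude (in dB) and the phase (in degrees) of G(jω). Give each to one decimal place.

|j80.9| = 80.9
|j80.9 + 6| = √(80.9² + 6²) = 81.12
|j80.9 + 80.9| = √(80.9² + 80.9²) = 114.4
|G(j80.9)| = 620 × 80.9 / (81.12 × 114.4) = 5.4043
20 log₁₀(5.4043) = 14.65 dB
∠(j80.9) = 90.00°
∠(j80.9 + 6) = arctan(80.9/6) = 85.76°
∠(j80.9 + 80.9) = arctan(80.9/80.9) = 45.00°
∠G(j80.9) = 90.00° − (85.76° + 45.00°) = -40.76°

|G| = 14.7 dB, ∠G = -40.8 deg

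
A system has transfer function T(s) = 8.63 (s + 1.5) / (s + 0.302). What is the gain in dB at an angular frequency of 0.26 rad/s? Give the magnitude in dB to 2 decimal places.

|j0.26 + 1.5| = √(0.26² + 1.5²) = 1.522
|j0.26 + 0.302| = √(0.26² + 0.302²) = 0.3985
|T(j0.26)| = 8.63 × 1.522 / 0.3985 = 32.969
20 log₁₀(32.969) = 30.362 dB

30.36 dB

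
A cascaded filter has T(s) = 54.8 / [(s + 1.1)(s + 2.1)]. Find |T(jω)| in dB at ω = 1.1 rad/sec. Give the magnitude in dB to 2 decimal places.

23.44 dB

|j1.1 + 1.1| = √(1.1² + 1.1²) = 1.556
|j1.1 + 2.1| = √(1.1² + 2.1²) = 2.371
|T(j1.1)| = 54.8 / (1.556 × 2.371) = 14.86
20 log₁₀(14.86) = 23.440 dB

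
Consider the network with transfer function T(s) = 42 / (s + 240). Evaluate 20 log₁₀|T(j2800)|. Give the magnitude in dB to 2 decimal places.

-36.51 dB

|j2800 + 240| = √(2800² + 240²) = 2810
|T(j2800)| = 42 / 2810 = 0.014945
20 log₁₀(0.014945) = -36.510 dB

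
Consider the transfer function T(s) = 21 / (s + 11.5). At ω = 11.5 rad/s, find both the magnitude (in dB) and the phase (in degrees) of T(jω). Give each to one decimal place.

|T| = 2.2 dB, ∠T = -45.0°

|j11.5 + 11.5| = √(11.5² + 11.5²) = 16.26
|T(j11.5)| = 21 / 16.26 = 1.2912
20 log₁₀(1.2912) = 2.22 dB
∠(j11.5 + 11.5) = arctan(11.5/11.5) = 45.00°
∠T(j11.5) = −45.00° = -45.00°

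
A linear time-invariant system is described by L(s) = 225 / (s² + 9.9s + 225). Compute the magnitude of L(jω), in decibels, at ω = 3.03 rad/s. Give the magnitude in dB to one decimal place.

|(j3.03)² + 9.9(j3.03) + 225| = |215.82 + j29.997| = 217.9
|L(j3.03)| = 225 / 217.9 = 1.0326
20 log₁₀(1.0326) = 0.28 dB

0.3 dB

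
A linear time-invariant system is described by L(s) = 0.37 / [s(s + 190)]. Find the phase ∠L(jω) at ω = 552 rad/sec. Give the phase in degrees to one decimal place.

∠(j552 + 190) = arctan(552/190) = 71.01°
∠(j552) = 90.00°
∠L(j552) = − (71.01° + 90.00°) = -161.01°

-161.0°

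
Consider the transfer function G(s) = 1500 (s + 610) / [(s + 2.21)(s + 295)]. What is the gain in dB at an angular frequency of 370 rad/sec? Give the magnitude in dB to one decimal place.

|j370 + 610| = √(370² + 610²) = 713.4
|j370 + 2.21| = √(370² + 2.21²) = 370
|j370 + 295| = √(370² + 295²) = 473.2
|G(j370)| = 1500 × 713.4 / (370 × 473.2) = 6.1121
20 log₁₀(6.1121) = 15.72 dB

15.7 dB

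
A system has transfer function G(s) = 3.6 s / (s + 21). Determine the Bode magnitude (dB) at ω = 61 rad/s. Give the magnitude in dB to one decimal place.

|j61| = 61
|j61 + 21| = √(61² + 21²) = 64.51
|G(j61)| = 3.6 × 61 / 64.51 = 3.4039
20 log₁₀(3.4039) = 10.64 dB

10.6 dB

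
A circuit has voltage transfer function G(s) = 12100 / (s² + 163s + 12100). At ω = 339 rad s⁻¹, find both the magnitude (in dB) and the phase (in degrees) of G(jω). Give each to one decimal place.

|G| = -19.7 dB, ∠G = -151.7°

|(j339)² + 163(j339) + 12100| = |-1.0282e+05 + j55257| = 1.167e+05
|G(j339)| = 12100 / 1.167e+05 = 0.10366
20 log₁₀(0.10366) = -19.69 dB
∠[(j339)² + 163(j339) + 12100] = ∠[-1.0282e+05 + j55257] = 151.75°
∠G(j339) = −151.75° = -151.75°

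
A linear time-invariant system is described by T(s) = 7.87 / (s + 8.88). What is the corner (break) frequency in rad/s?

8.88 rad/s

The single real pole at s = −8.88 gives a corner at ω = 8.88 rad/s.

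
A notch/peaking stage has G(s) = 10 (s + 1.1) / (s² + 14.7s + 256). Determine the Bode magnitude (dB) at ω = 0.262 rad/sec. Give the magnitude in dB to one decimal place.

-27.1 dB

|j0.262 + 1.1| = √(0.262² + 1.1²) = 1.131
|(j0.262)² + 14.7(j0.262) + 256| = |255.93 + j3.8514| = 256
|G(j0.262)| = 10 × 1.131 / 256 = 0.044178
20 log₁₀(0.044178) = -27.10 dB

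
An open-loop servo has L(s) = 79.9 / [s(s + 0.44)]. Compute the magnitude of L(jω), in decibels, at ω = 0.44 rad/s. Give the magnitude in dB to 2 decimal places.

49.30 dB

|j0.44 + 0.44| = √(0.44² + 0.44²) = 0.6223
|j0.44| = 0.44
|L(j0.44)| = 79.9 / (0.6223 × 0.44) = 291.83
20 log₁₀(291.83) = 49.303 dB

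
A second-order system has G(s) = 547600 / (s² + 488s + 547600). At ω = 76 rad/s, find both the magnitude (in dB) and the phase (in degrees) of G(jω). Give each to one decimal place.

|(j76)² + 488(j76) + 547600| = |5.4182e+05 + j37088| = 5.431e+05
|G(j76)| = 547600 / 5.431e+05 = 1.0083
20 log₁₀(1.0083) = 0.07 dB
∠[(j76)² + 488(j76) + 547600] = ∠[5.4182e+05 + j37088] = 3.92°
∠G(j76) = −3.92° = -3.92°

|G| = 0.1 dB, ∠G = -3.9°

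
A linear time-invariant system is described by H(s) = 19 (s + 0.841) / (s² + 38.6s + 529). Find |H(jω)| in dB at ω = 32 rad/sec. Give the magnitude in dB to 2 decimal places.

|j32 + 0.841| = √(32² + 0.841²) = 32.01
|(j32)² + 38.6(j32) + 529| = |-495 + j1235.2| = 1331
|H(j32)| = 19 × 32.01 / 1331 = 0.45706
20 log₁₀(0.45706) = -6.800 dB

-6.80 dB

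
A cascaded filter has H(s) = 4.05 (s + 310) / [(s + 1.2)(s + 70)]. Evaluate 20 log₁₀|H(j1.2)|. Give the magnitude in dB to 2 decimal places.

20.48 dB

|j1.2 + 310| = √(1.2² + 310²) = 310
|j1.2 + 1.2| = √(1.2² + 1.2²) = 1.697
|j1.2 + 70| = √(1.2² + 70²) = 70.01
|H(j1.2)| = 4.05 × 310 / (1.697 × 70.01) = 10.567
20 log₁₀(10.567) = 20.479 dB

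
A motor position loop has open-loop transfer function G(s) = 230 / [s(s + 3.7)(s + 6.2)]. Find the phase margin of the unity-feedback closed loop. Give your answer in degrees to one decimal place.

-0.4°

Gain crossover: |G(jω)| = 1 at ω ≈ 4.82 rad/s.
∠G(j4.82) = −90° − arctan(4.82/3.7) − arctan(4.82/6.2) ≈ -180.35°
PM = 180° + (-180.35°) = -0.35°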